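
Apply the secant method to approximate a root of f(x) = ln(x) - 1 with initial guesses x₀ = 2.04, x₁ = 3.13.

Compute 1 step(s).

f(x) = ln(x) - 1
x₀ = 2.04, x₁ = 3.13

Secant formula: x_{n+1} = x_n - f(x_n)(x_n - x_{n-1})/(f(x_n) - f(x_{n-1}))

Iteration 1:
  f(2.040000) = -0.287050
  f(3.130000) = 0.141033
  x_2 = 3.130000 - 0.141033×(3.130000 - 2.040000)/(0.141033 - (-0.287050))
       = 2.770897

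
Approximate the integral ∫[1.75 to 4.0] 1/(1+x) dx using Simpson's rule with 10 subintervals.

f(x) = 1/(1+x)
a = 1.75, b = 4.0, n = 10
h = (b - a)/n = 0.225000

Simpson's rule: (h/3)[f(x₀) + 4f(x₁) + 2f(x₂) + ... + f(xₙ)]

x_0 = 1.7500, f(x_0) = 0.363636, coefficient = 1
x_1 = 1.9750, f(x_1) = 0.336134, coefficient = 4
x_2 = 2.2000, f(x_2) = 0.312500, coefficient = 2
x_3 = 2.4250, f(x_3) = 0.291971, coefficient = 4
x_4 = 2.6500, f(x_4) = 0.273973, coefficient = 2
x_5 = 2.8750, f(x_5) = 0.258065, coefficient = 4
x_6 = 3.1000, f(x_6) = 0.243902, coefficient = 2
x_7 = 3.3250, f(x_7) = 0.231214, coefficient = 4
x_8 = 3.5500, f(x_8) = 0.219780, coefficient = 2
x_9 = 3.7750, f(x_9) = 0.209424, coefficient = 4
x_10 = 4.0000, f(x_10) = 0.200000, coefficient = 1

I ≈ (0.225000/3) × 7.971178 = 0.597838
Exact value: 0.597837
Error: 0.000001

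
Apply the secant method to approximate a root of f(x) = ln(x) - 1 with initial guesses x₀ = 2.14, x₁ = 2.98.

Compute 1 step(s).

f(x) = ln(x) - 1
x₀ = 2.14, x₁ = 2.98

Secant formula: x_{n+1} = x_n - f(x_n)(x_n - x_{n-1})/(f(x_n) - f(x_{n-1}))

Iteration 1:
  f(2.140000) = -0.239194
  f(2.980000) = 0.091923
  x_2 = 2.980000 - 0.091923×(2.980000 - 2.140000)/(0.091923 - (-0.239194))
       = 2.746803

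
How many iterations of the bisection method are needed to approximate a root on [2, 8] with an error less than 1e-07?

We need (b-a)/2^n ≤ 1e-07
(8 - 2)/2^n ≤ 1e-07
6/2^n ≤ 1e-07
2^n ≥ 60000000
n ≥ log₂(60000000) = 25.84
n ≥ 26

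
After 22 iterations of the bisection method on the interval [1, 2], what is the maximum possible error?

Bisection error bound: |error| ≤ (b-a)/2^n
|error| ≤ (2 - 1)/2^22 = 1/2^22
|error| ≤ 0.0000002384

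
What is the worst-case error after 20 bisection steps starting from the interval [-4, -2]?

Bisection error bound: |error| ≤ (b-a)/2^n
|error| ≤ (-2 - (-4))/2^20 = 2/2^20
|error| ≤ 0.0000019073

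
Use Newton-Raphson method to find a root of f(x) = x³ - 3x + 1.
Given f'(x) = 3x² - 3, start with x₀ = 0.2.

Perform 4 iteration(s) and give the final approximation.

f(x) = x³ - 3x + 1
f'(x) = 3x² - 3
x₀ = 0.2

Newton-Raphson formula: x_{n+1} = x_n - f(x_n)/f'(x_n)

Iteration 1:
  f(0.200000) = 0.408000
  f'(0.200000) = -2.880000
  x_1 = 0.200000 - 0.408000/(-2.880000) = 0.341667
Iteration 2:
  f(0.341667) = 0.014885
  f'(0.341667) = -2.649792
  x_2 = 0.341667 - 0.014885/(-2.649792) = 0.347284
Iteration 3:
  f(0.347284) = 0.000033
  f'(0.347284) = -2.638181
  x_3 = 0.347284 - 0.000033/(-2.638181) = 0.347296
Iteration 4:
  f(0.347296) = 0.000000
  f'(0.347296) = -2.638156
  x_4 = 0.347296 - 0.000000/(-2.638156) = 0.347296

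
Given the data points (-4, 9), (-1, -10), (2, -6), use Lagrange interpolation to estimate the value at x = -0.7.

Lagrange interpolation formula:
P(x) = Σ yᵢ × Lᵢ(x)
where Lᵢ(x) = Π_{j≠i} (x - xⱼ)/(xᵢ - xⱼ)

L_0(-0.7) = (-0.7 - (-1))/(-4 - (-1)) × (-0.7 - 2)/(-4 - 2) = -0.045000
L_1(-0.7) = (-0.7 - (-4))/(-1 - (-4)) × (-0.7 - 2)/(-1 - 2) = 0.990000
L_2(-0.7) = (-0.7 - (-4))/(2 - (-4)) × (-0.7 - (-1))/(2 - (-1)) = 0.055000

P(-0.7) = 9×L_0(-0.7) + (-10)×L_1(-0.7) + (-6)×L_2(-0.7)
P(-0.7) = -10.635000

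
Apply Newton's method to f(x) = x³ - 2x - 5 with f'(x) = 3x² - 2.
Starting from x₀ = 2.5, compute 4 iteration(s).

f(x) = x³ - 2x - 5
f'(x) = 3x² - 2
x₀ = 2.5

Newton-Raphson formula: x_{n+1} = x_n - f(x_n)/f'(x_n)

Iteration 1:
  f(2.500000) = 5.625000
  f'(2.500000) = 16.750000
  x_1 = 2.500000 - 5.625000/16.750000 = 2.164179
Iteration 2:
  f(2.164179) = 0.807945
  f'(2.164179) = 12.051014
  x_2 = 2.164179 - 0.807945/12.051014 = 2.097135
Iteration 3:
  f(2.097135) = 0.028882
  f'(2.097135) = 11.193930
  x_3 = 2.097135 - 0.028882/11.193930 = 2.094555
Iteration 4:
  f(2.094555) = 0.000042
  f'(2.094555) = 11.161485
  x_4 = 2.094555 - 0.000042/11.161485 = 2.094551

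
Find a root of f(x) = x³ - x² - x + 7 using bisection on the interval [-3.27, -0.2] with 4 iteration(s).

f(x) = x³ - x² - x + 7
Initial interval: [-3.27, -0.2]

Iteration 1:
  c_1 = (-3.270000 + (-0.200000))/2 = -1.735000
  f(c_1) = f(-1.735000) = 0.502035
  f(a) × f(c) < 0, new interval: [-3.270000, -1.735000]
Iteration 2:
  c_2 = (-3.270000 + (-1.735000))/2 = -2.502500
  f(c_2) = f(-2.502500) = -12.431928
  f(a) × f(c) ≥ 0, new interval: [-2.502500, -1.735000]
Iteration 3:
  c_3 = (-2.502500 + (-1.735000))/2 = -2.118750
  f(c_3) = f(-2.118750) = -4.881635
  f(a) × f(c) ≥ 0, new interval: [-2.118750, -1.735000]
Iteration 4:
  c_4 = (-2.118750 + (-1.735000))/2 = -1.926875
  f(c_4) = f(-1.926875) = -1.940165
  f(a) × f(c) ≥ 0, new interval: [-1.926875, -1.735000]

After 4 iteration(s), the approximation is c_4 = -1.926875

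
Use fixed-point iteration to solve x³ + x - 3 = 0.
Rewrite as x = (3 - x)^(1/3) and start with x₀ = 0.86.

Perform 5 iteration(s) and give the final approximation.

Equation: x³ + x - 3 = 0
Fixed-point form: x = (3 - x)^(1/3)
x₀ = 0.86

x_1 = g(0.860000) = 1.288659
x_2 = g(1.288659) = 1.196131
x_3 = g(1.196131) = 1.217311
x_4 = g(1.217311) = 1.212528
x_5 = g(1.212528) = 1.213612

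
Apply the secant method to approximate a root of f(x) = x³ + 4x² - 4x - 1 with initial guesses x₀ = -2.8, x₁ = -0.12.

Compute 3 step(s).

f(x) = x³ + 4x² - 4x - 1
x₀ = -2.8, x₁ = -0.12

Secant formula: x_{n+1} = x_n - f(x_n)(x_n - x_{n-1})/(f(x_n) - f(x_{n-1}))

Iteration 1:
  f(-2.800000) = 19.608000
  f(-0.120000) = -0.464128
  x_2 = -0.120000 - (-0.464128)×(-0.120000 - (-2.800000))/(-0.464128 - 19.608000)
       = -0.181970
Iteration 2:
  f(-0.120000) = -0.464128
  f(-0.181970) = -0.145695
  x_3 = -0.181970 - (-0.145695)×(-0.181970 - (-0.120000))/(-0.145695 - (-0.464128))
       = -0.210323
Iteration 3:
  f(-0.181970) = -0.145695
  f(-0.210323) = 0.008932
  x_4 = -0.210323 - 0.008932×(-0.210323 - (-0.181970))/(0.008932 - (-0.145695))
       = -0.208685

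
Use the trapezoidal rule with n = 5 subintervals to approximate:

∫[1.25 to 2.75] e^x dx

f(x) = e^x
a = 1.25, b = 2.75, n = 5
h = (b - a)/n = 0.300000

Trapezoidal rule: (h/2)[f(x₀) + 2f(x₁) + 2f(x₂) + ... + f(xₙ)]

x_0 = 1.2500, f(x_0) = 3.490343, coefficient = 1
x_1 = 1.5500, f(x_1) = 4.711470, coefficient = 2
x_2 = 1.8500, f(x_2) = 6.359820, coefficient = 2
x_3 = 2.1500, f(x_3) = 8.584858, coefficient = 2
x_4 = 2.4500, f(x_4) = 11.588347, coefficient = 2
x_5 = 2.7500, f(x_5) = 15.642632, coefficient = 1

I ≈ (0.300000/2) × 81.621964 = 12.243295
Exact value: 12.152289
Error: 0.091006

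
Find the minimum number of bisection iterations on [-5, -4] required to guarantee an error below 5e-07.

We need (b-a)/2^n ≤ 5e-07
(-4 - (-5))/2^n ≤ 5e-07
1/2^n ≤ 5e-07
2^n ≥ 2000000
n ≥ log₂(2000000) = 20.93
n ≥ 21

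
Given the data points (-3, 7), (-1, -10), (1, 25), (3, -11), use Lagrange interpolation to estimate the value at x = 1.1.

Lagrange interpolation formula:
P(x) = Σ yᵢ × Lᵢ(x)
where Lᵢ(x) = Π_{j≠i} (x - xⱼ)/(xᵢ - xⱼ)

L_0(1.1) = (1.1 - (-1))/(-3 - (-1)) × (1.1 - 1)/(-3 - 1) × (1.1 - 3)/(-3 - 3) = 0.008313
L_1(1.1) = (1.1 - (-3))/(-1 - (-3)) × (1.1 - 1)/(-1 - 1) × (1.1 - 3)/(-1 - 3) = -0.048688
L_2(1.1) = (1.1 - (-3))/(1 - (-3)) × (1.1 - (-1))/(1 - (-1)) × (1.1 - 3)/(1 - 3) = 1.022437
L_3(1.1) = (1.1 - (-3))/(3 - (-3)) × (1.1 - (-1))/(3 - (-1)) × (1.1 - 1)/(3 - 1) = 0.017938

P(1.1) = 7×L_0(1.1) + (-10)×L_1(1.1) + 25×L_2(1.1) + (-11)×L_3(1.1)
P(1.1) = 25.908687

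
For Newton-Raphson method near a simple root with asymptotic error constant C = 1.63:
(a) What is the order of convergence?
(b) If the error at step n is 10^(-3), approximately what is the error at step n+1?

(a) Newton-Raphson has quadratic (order 2) convergence near simple roots.
    This means |e_{n+1}| ≈ C|e_n|².

(b) With |e_n| = 10^(-3) and C = 1.63:
    |e_{n+1}| ≈ 1.63 × (10^(-3))² = 1.63 × 10^(-6)

(a) 2 (quadratic); (b) |e_{n+1}| ≈ 1.630e-06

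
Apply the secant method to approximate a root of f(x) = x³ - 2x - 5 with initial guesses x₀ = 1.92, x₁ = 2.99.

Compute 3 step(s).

f(x) = x³ - 2x - 5
x₀ = 1.92, x₁ = 2.99

Secant formula: x_{n+1} = x_n - f(x_n)(x_n - x_{n-1})/(f(x_n) - f(x_{n-1}))

Iteration 1:
  f(1.920000) = -1.762112
  f(2.990000) = 15.750899
  x_2 = 2.990000 - 15.750899×(2.990000 - 1.920000)/(15.750899 - (-1.762112))
       = 2.027661
Iteration 2:
  f(2.990000) = 15.750899
  f(2.027661) = -0.718783
  x_3 = 2.027661 - (-0.718783)×(2.027661 - 2.990000)/(-0.718783 - 15.750899)
       = 2.069660
Iteration 3:
  f(2.027661) = -0.718783
  f(2.069660) = -0.273950
  x_4 = 2.069660 - (-0.273950)×(2.069660 - 2.027661)/(-0.273950 - (-0.718783))
       = 2.095525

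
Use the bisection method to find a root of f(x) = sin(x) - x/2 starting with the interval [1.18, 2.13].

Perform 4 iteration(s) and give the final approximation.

f(x) = sin(x) - x/2
Initial interval: [1.18, 2.13]

Iteration 1:
  c_1 = (1.180000 + 2.130000)/2 = 1.655000
  f(c_1) = f(1.655000) = 0.168957
  f(a) × f(c) ≥ 0, new interval: [1.655000, 2.130000]
Iteration 2:
  c_2 = (1.655000 + 2.130000)/2 = 1.892500
  f(c_2) = f(1.892500) = 0.002448
  f(a) × f(c) ≥ 0, new interval: [1.892500, 2.130000]
Iteration 3:
  c_3 = (1.892500 + 2.130000)/2 = 2.011250
  f(c_3) = f(2.011250) = -0.101067
  f(a) × f(c) < 0, new interval: [1.892500, 2.011250]
Iteration 4:
  c_4 = (1.892500 + 2.011250)/2 = 1.951875
  f(c_4) = f(1.951875) = -0.047674
  f(a) × f(c) < 0, new interval: [1.892500, 1.951875]

After 4 iteration(s), the approximation is c_4 = 1.951875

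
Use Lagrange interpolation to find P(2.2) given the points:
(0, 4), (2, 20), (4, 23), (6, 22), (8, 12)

Lagrange interpolation formula:
P(x) = Σ yᵢ × Lᵢ(x)
where Lᵢ(x) = Π_{j≠i} (x - xⱼ)/(xᵢ - xⱼ)

L_0(2.2) = (2.2 - 2)/(0 - 2) × (2.2 - 4)/(0 - 4) × (2.2 - 6)/(0 - 6) × (2.2 - 8)/(0 - 8) = -0.020663
L_1(2.2) = (2.2 - 0)/(2 - 0) × (2.2 - 4)/(2 - 4) × (2.2 - 6)/(2 - 6) × (2.2 - 8)/(2 - 8) = 0.909150
L_2(2.2) = (2.2 - 0)/(4 - 0) × (2.2 - 2)/(4 - 2) × (2.2 - 6)/(4 - 6) × (2.2 - 8)/(4 - 8) = 0.151525
L_3(2.2) = (2.2 - 0)/(6 - 0) × (2.2 - 2)/(6 - 2) × (2.2 - 4)/(6 - 4) × (2.2 - 8)/(6 - 8) = -0.047850
L_4(2.2) = (2.2 - 0)/(8 - 0) × (2.2 - 2)/(8 - 2) × (2.2 - 4)/(8 - 4) × (2.2 - 6)/(8 - 6) = 0.007838

P(2.2) = 4×L_0(2.2) + 20×L_1(2.2) + 23×L_2(2.2) + 22×L_3(2.2) + 12×L_4(2.2)
P(2.2) = 20.626775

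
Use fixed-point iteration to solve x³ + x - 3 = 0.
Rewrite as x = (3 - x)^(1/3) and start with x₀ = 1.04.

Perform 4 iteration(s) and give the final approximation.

Equation: x³ + x - 3 = 0
Fixed-point form: x = (3 - x)^(1/3)
x₀ = 1.04

x_1 = g(1.040000) = 1.251465
x_2 = g(1.251465) = 1.204735
x_3 = g(1.204735) = 1.215373
x_4 = g(1.215373) = 1.212967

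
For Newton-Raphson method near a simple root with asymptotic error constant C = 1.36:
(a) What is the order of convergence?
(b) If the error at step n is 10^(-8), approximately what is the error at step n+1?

(a) Newton-Raphson has quadratic (order 2) convergence near simple roots.
    This means |e_{n+1}| ≈ C|e_n|².

(b) With |e_n| = 10^(-8) and C = 1.36:
    |e_{n+1}| ≈ 1.36 × (10^(-8))² = 1.36 × 10^(-16)

(a) 2 (quadratic); (b) |e_{n+1}| ≈ 1.360e-16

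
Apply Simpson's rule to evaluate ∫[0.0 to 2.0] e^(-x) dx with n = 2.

f(x) = e^(-x)
a = 0.0, b = 2.0, n = 2
h = (b - a)/n = 1.000000

Simpson's rule: (h/3)[f(x₀) + 4f(x₁) + 2f(x₂) + ... + f(xₙ)]

x_0 = 0.0000, f(x_0) = 1.000000, coefficient = 1
x_1 = 1.0000, f(x_1) = 0.367879, coefficient = 4
x_2 = 2.0000, f(x_2) = 0.135335, coefficient = 1

I ≈ (1.000000/3) × 2.606853 = 0.868951
Exact value: 0.864665
Error: 0.004286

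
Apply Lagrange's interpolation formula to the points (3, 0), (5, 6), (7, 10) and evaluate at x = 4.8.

Lagrange interpolation formula:
P(x) = Σ yᵢ × Lᵢ(x)
where Lᵢ(x) = Π_{j≠i} (x - xⱼ)/(xᵢ - xⱼ)

L_0(4.8) = (4.8 - 5)/(3 - 5) × (4.8 - 7)/(3 - 7) = 0.055000
L_1(4.8) = (4.8 - 3)/(5 - 3) × (4.8 - 7)/(5 - 7) = 0.990000
L_2(4.8) = (4.8 - 3)/(7 - 3) × (4.8 - 5)/(7 - 5) = -0.045000

P(4.8) = 0×L_0(4.8) + 6×L_1(4.8) + 10×L_2(4.8)
P(4.8) = 5.490000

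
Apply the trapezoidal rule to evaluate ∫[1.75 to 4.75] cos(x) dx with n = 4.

f(x) = cos(x)
a = 1.75, b = 4.75, n = 4
h = (b - a)/n = 0.750000

Trapezoidal rule: (h/2)[f(x₀) + 2f(x₁) + 2f(x₂) + ... + f(xₙ)]

x_0 = 1.7500, f(x_0) = -0.178246, coefficient = 1
x_1 = 2.5000, f(x_1) = -0.801144, coefficient = 2
x_2 = 3.2500, f(x_2) = -0.994130, coefficient = 2
x_3 = 4.0000, f(x_3) = -0.653644, coefficient = 2
x_4 = 4.7500, f(x_4) = 0.037602, coefficient = 1

I ≈ (0.750000/2) × -5.038478 = -1.889429
Exact value: -1.983279
Error: 0.093850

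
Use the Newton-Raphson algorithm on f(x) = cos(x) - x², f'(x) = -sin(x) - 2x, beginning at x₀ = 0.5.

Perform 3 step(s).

f(x) = cos(x) - x²
f'(x) = -sin(x) - 2x
x₀ = 0.5

Newton-Raphson formula: x_{n+1} = x_n - f(x_n)/f'(x_n)

Iteration 1:
  f(0.500000) = 0.627583
  f'(0.500000) = -1.479426
  x_1 = 0.500000 - 0.627583/(-1.479426) = 0.924207
Iteration 2:
  f(0.924207) = -0.251691
  f'(0.924207) = -2.646557
  x_2 = 0.924207 - (-0.251691)/(-2.646557) = 0.829106
Iteration 3:
  f(0.829106) = -0.011881
  f'(0.829106) = -2.395539
  x_3 = 0.829106 - (-0.011881)/(-2.395539) = 0.824146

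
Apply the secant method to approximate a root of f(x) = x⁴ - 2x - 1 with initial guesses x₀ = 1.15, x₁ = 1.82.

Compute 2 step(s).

f(x) = x⁴ - 2x - 1
x₀ = 1.15, x₁ = 1.82

Secant formula: x_{n+1} = x_n - f(x_n)(x_n - x_{n-1})/(f(x_n) - f(x_{n-1}))

Iteration 1:
  f(1.150000) = -1.550994
  f(1.820000) = 6.331994
  x_2 = 1.820000 - 6.331994×(1.820000 - 1.150000)/(6.331994 - (-1.550994))
       = 1.281824
Iteration 2:
  f(1.820000) = 6.331994
  f(1.281824) = -0.863961
  x_3 = 1.281824 - (-0.863961)×(1.281824 - 1.820000)/(-0.863961 - 6.331994)
       = 1.346438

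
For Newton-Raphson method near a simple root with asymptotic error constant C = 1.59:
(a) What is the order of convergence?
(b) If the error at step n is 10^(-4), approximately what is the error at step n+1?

(a) Newton-Raphson has quadratic (order 2) convergence near simple roots.
    This means |e_{n+1}| ≈ C|e_n|².

(b) With |e_n| = 10^(-4) and C = 1.59:
    |e_{n+1}| ≈ 1.59 × (10^(-4))² = 1.59 × 10^(-8)

(a) 2 (quadratic); (b) |e_{n+1}| ≈ 1.590e-08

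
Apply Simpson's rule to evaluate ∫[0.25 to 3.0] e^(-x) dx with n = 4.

f(x) = e^(-x)
a = 0.25, b = 3.0, n = 4
h = (b - a)/n = 0.687500

Simpson's rule: (h/3)[f(x₀) + 4f(x₁) + 2f(x₂) + ... + f(xₙ)]

x_0 = 0.2500, f(x_0) = 0.778801, coefficient = 1
x_1 = 0.9375, f(x_1) = 0.391606, coefficient = 4
x_2 = 1.6250, f(x_2) = 0.196912, coefficient = 2
x_3 = 2.3125, f(x_3) = 0.099013, coefficient = 4
x_4 = 3.0000, f(x_4) = 0.049787, coefficient = 1

I ≈ (0.687500/3) × 3.184887 = 0.729870
Exact value: 0.729014
Error: 0.000856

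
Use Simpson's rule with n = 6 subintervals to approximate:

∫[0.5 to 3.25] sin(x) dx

f(x) = sin(x)
a = 0.5, b = 3.25, n = 6
h = (b - a)/n = 0.458333

Simpson's rule: (h/3)[f(x₀) + 4f(x₁) + 2f(x₂) + ... + f(xₙ)]

x_0 = 0.5000, f(x_0) = 0.479426, coefficient = 1
x_1 = 0.9583, f(x_1) = 0.818235, coefficient = 4
x_2 = 1.4167, f(x_2) = 0.988146, coefficient = 2
x_3 = 1.8750, f(x_3) = 0.954086, coefficient = 4
x_4 = 2.3333, f(x_4) = 0.723086, coefficient = 2
x_5 = 2.7917, f(x_5) = 0.342828, coefficient = 4
x_6 = 3.2500, f(x_6) = -0.108195, coefficient = 1

I ≈ (0.458333/3) × 12.254288 = 1.872183
Exact value: 1.871712
Error: 0.000471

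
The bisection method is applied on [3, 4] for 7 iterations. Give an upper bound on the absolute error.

Bisection error bound: |error| ≤ (b-a)/2^n
|error| ≤ (4 - 3)/2^7 = 1/2^7
|error| ≤ 0.0078125000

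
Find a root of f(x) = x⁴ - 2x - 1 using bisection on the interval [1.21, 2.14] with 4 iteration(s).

f(x) = x⁴ - 2x - 1
Initial interval: [1.21, 2.14]

Iteration 1:
  c_1 = (1.210000 + 2.140000)/2 = 1.675000
  f(c_1) = f(1.675000) = 3.521532
  f(a) × f(c) < 0, new interval: [1.210000, 1.675000]
Iteration 2:
  c_2 = (1.210000 + 1.675000)/2 = 1.442500
  f(c_2) = f(1.442500) = 0.444755
  f(a) × f(c) < 0, new interval: [1.210000, 1.442500]
Iteration 3:
  c_3 = (1.210000 + 1.442500)/2 = 1.326250
  f(c_3) = f(1.326250) = -0.558633
  f(a) × f(c) ≥ 0, new interval: [1.326250, 1.442500]
Iteration 4:
  c_4 = (1.326250 + 1.442500)/2 = 1.384375
  f(c_4) = f(1.384375) = -0.095800
  f(a) × f(c) ≥ 0, new interval: [1.384375, 1.442500]

After 4 iteration(s), the approximation is c_4 = 1.384375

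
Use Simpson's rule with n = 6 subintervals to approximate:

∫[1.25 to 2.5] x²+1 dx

f(x) = x²+1
a = 1.25, b = 2.5, n = 6
h = (b - a)/n = 0.208333

Simpson's rule: (h/3)[f(x₀) + 4f(x₁) + 2f(x₂) + ... + f(xₙ)]

x_0 = 1.2500, f(x_0) = 2.562500, coefficient = 1
x_1 = 1.4583, f(x_1) = 3.126736, coefficient = 4
x_2 = 1.6667, f(x_2) = 3.777778, coefficient = 2
x_3 = 1.8750, f(x_3) = 4.515625, coefficient = 4
x_4 = 2.0833, f(x_4) = 5.340278, coefficient = 2
x_5 = 2.2917, f(x_5) = 6.251736, coefficient = 4
x_6 = 2.5000, f(x_6) = 7.250000, coefficient = 1

I ≈ (0.208333/3) × 83.625000 = 5.807292
Exact value: 5.807292
Error: 0.000000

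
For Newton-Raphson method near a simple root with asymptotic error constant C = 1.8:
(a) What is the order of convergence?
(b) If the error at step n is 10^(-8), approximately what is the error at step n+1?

(a) Newton-Raphson has quadratic (order 2) convergence near simple roots.
    This means |e_{n+1}| ≈ C|e_n|².

(b) With |e_n| = 10^(-8) and C = 1.8:
    |e_{n+1}| ≈ 1.8 × (10^(-8))² = 1.8 × 10^(-16)

(a) 2 (quadratic); (b) |e_{n+1}| ≈ 1.800e-16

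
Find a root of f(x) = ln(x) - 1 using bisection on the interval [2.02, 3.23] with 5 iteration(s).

f(x) = ln(x) - 1
Initial interval: [2.02, 3.23]

Iteration 1:
  c_1 = (2.020000 + 3.230000)/2 = 2.625000
  f(c_1) = f(2.625000) = -0.034919
  f(a) × f(c) ≥ 0, new interval: [2.625000, 3.230000]
Iteration 2:
  c_2 = (2.625000 + 3.230000)/2 = 2.927500
  f(c_2) = f(2.927500) = 0.074149
  f(a) × f(c) < 0, new interval: [2.625000, 2.927500]
Iteration 3:
  c_3 = (2.625000 + 2.927500)/2 = 2.776250
  f(c_3) = f(2.776250) = 0.021101
  f(a) × f(c) < 0, new interval: [2.625000, 2.776250]
Iteration 4:
  c_4 = (2.625000 + 2.776250)/2 = 2.700625
  f(c_4) = f(2.700625) = -0.006517
  f(a) × f(c) ≥ 0, new interval: [2.700625, 2.776250]
Iteration 5:
  c_5 = (2.700625 + 2.776250)/2 = 2.738437
  f(c_5) = f(2.738437) = 0.007388
  f(a) × f(c) < 0, new interval: [2.700625, 2.738437]

After 5 iteration(s), the approximation is c_5 = 2.738437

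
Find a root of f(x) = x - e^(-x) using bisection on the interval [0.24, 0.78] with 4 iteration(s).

f(x) = x - e^(-x)
Initial interval: [0.24, 0.78]

Iteration 1:
  c_1 = (0.240000 + 0.780000)/2 = 0.510000
  f(c_1) = f(0.510000) = -0.090496
  f(a) × f(c) ≥ 0, new interval: [0.510000, 0.780000]
Iteration 2:
  c_2 = (0.510000 + 0.780000)/2 = 0.645000
  f(c_2) = f(0.645000) = 0.120337
  f(a) × f(c) < 0, new interval: [0.510000, 0.645000]
Iteration 3:
  c_3 = (0.510000 + 0.645000)/2 = 0.577500
  f(c_3) = f(0.577500) = 0.016200
  f(a) × f(c) < 0, new interval: [0.510000, 0.577500]
Iteration 4:
  c_4 = (0.510000 + 0.577500)/2 = 0.543750
  f(c_4) = f(0.543750) = -0.036817
  f(a) × f(c) ≥ 0, new interval: [0.543750, 0.577500]

After 4 iteration(s), the approximation is c_4 = 0.543750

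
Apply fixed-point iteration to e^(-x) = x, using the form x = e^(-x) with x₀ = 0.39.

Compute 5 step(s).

Equation: e^(-x) = x
Fixed-point form: x = e^(-x)
x₀ = 0.39

x_1 = g(0.390000) = 0.677057
x_2 = g(0.677057) = 0.508110
x_3 = g(0.508110) = 0.601631
x_4 = g(0.601631) = 0.547917
x_5 = g(0.547917) = 0.578153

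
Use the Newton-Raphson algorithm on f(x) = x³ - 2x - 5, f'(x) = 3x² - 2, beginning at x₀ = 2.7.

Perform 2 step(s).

f(x) = x³ - 2x - 5
f'(x) = 3x² - 2
x₀ = 2.7

Newton-Raphson formula: x_{n+1} = x_n - f(x_n)/f'(x_n)

Iteration 1:
  f(2.700000) = 9.283000
  f'(2.700000) = 19.870000
  x_1 = 2.700000 - 9.283000/19.870000 = 2.232813
Iteration 2:
  f(2.232813) = 1.665964
  f'(2.232813) = 12.956366
  x_2 = 2.232813 - 1.665964/12.956366 = 2.104231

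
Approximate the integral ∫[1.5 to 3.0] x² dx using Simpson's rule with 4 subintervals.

f(x) = x²
a = 1.5, b = 3.0, n = 4
h = (b - a)/n = 0.375000

Simpson's rule: (h/3)[f(x₀) + 4f(x₁) + 2f(x₂) + ... + f(xₙ)]

x_0 = 1.5000, f(x_0) = 2.250000, coefficient = 1
x_1 = 1.8750, f(x_1) = 3.515625, coefficient = 4
x_2 = 2.2500, f(x_2) = 5.062500, coefficient = 2
x_3 = 2.6250, f(x_3) = 6.890625, coefficient = 4
x_4 = 3.0000, f(x_4) = 9.000000, coefficient = 1

I ≈ (0.375000/3) × 63.000000 = 7.875000
Exact value: 7.875000
Error: 0.000000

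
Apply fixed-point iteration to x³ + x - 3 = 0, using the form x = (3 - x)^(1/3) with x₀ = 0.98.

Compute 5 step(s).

Equation: x³ + x - 3 = 0
Fixed-point form: x = (3 - x)^(1/3)
x₀ = 0.98

x_1 = g(0.980000) = 1.264107
x_2 = g(1.264107) = 1.201824
x_3 = g(1.201824) = 1.216029
x_4 = g(1.216029) = 1.212819
x_5 = g(1.212819) = 1.213546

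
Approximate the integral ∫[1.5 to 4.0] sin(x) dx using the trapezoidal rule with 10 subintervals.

f(x) = sin(x)
a = 1.5, b = 4.0, n = 10
h = (b - a)/n = 0.250000

Trapezoidal rule: (h/2)[f(x₀) + 2f(x₁) + 2f(x₂) + ... + f(xₙ)]

x_0 = 1.5000, f(x_0) = 0.997495, coefficient = 1
x_1 = 1.7500, f(x_1) = 0.983986, coefficient = 2
x_2 = 2.0000, f(x_2) = 0.909297, coefficient = 2
x_3 = 2.2500, f(x_3) = 0.778073, coefficient = 2
x_4 = 2.5000, f(x_4) = 0.598472, coefficient = 2
x_5 = 2.7500, f(x_5) = 0.381661, coefficient = 2
x_6 = 3.0000, f(x_6) = 0.141120, coefficient = 2
x_7 = 3.2500, f(x_7) = -0.108195, coefficient = 2
x_8 = 3.5000, f(x_8) = -0.350783, coefficient = 2
x_9 = 3.7500, f(x_9) = -0.571561, coefficient = 2
x_10 = 4.0000, f(x_10) = -0.756802, coefficient = 1

I ≈ (0.250000/2) × 5.764833 = 0.720604
Exact value: 0.724381
Error: 0.003777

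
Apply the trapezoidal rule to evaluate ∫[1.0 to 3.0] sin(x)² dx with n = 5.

f(x) = sin(x)²
a = 1.0, b = 3.0, n = 5
h = (b - a)/n = 0.400000

Trapezoidal rule: (h/2)[f(x₀) + 2f(x₁) + 2f(x₂) + ... + f(xₙ)]

x_0 = 1.0000, f(x_0) = 0.708073, coefficient = 1
x_1 = 1.4000, f(x_1) = 0.971111, coefficient = 2
x_2 = 1.8000, f(x_2) = 0.948379, coefficient = 2
x_3 = 2.2000, f(x_3) = 0.653666, coefficient = 2
x_4 = 2.6000, f(x_4) = 0.265742, coefficient = 2
x_5 = 3.0000, f(x_5) = 0.019915, coefficient = 1

I ≈ (0.400000/2) × 6.405785 = 1.281157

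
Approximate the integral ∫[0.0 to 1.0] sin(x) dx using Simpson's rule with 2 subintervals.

f(x) = sin(x)
a = 0.0, b = 1.0, n = 2
h = (b - a)/n = 0.500000

Simpson's rule: (h/3)[f(x₀) + 4f(x₁) + 2f(x₂) + ... + f(xₙ)]

x_0 = 0.0000, f(x_0) = 0.000000, coefficient = 1
x_1 = 0.5000, f(x_1) = 0.479426, coefficient = 4
x_2 = 1.0000, f(x_2) = 0.841471, coefficient = 1

I ≈ (0.500000/3) × 2.759173 = 0.459862
Exact value: 0.459698
Error: 0.000164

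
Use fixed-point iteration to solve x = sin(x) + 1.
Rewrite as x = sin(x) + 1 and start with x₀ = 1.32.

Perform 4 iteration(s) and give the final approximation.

Equation: x = sin(x) + 1
Fixed-point form: x = sin(x) + 1
x₀ = 1.32

x_1 = g(1.320000) = 1.968715
x_2 = g(1.968715) = 1.921869
x_3 = g(1.921869) = 1.939004
x_4 = g(1.939004) = 1.932974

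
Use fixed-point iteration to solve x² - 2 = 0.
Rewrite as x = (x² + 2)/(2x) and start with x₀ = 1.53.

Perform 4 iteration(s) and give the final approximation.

Equation: x² - 2 = 0
Fixed-point form: x = (x² + 2)/(2x)
x₀ = 1.53

x_1 = g(1.530000) = 1.418595
x_2 = g(1.418595) = 1.414220
x_3 = g(1.414220) = 1.414214
x_4 = g(1.414214) = 1.414214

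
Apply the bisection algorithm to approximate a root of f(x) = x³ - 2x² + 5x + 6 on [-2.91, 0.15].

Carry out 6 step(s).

f(x) = x³ - 2x² + 5x + 6
Initial interval: [-2.91, 0.15]

Iteration 1:
  c_1 = (-2.910000 + 0.150000)/2 = -1.380000
  f(c_1) = f(-1.380000) = -7.336872
  f(a) × f(c) ≥ 0, new interval: [-1.380000, 0.150000]
Iteration 2:
  c_2 = (-1.380000 + 0.150000)/2 = -0.615000
  f(c_2) = f(-0.615000) = 1.935942
  f(a) × f(c) < 0, new interval: [-1.380000, -0.615000]
Iteration 3:
  c_3 = (-1.380000 + (-0.615000))/2 = -0.997500
  f(c_3) = f(-0.997500) = -1.970031
  f(a) × f(c) ≥ 0, new interval: [-0.997500, -0.615000]
Iteration 4:
  c_4 = (-0.997500 + (-0.615000))/2 = -0.806250
  f(c_4) = f(-0.806250) = 0.144578
  f(a) × f(c) < 0, new interval: [-0.997500, -0.806250]
Iteration 5:
  c_5 = (-0.997500 + (-0.806250))/2 = -0.901875
  f(c_5) = f(-0.901875) = -0.869698
  f(a) × f(c) ≥ 0, new interval: [-0.901875, -0.806250]
Iteration 6:
  c_6 = (-0.901875 + (-0.806250))/2 = -0.854063
  f(c_6) = f(-0.854063) = -0.352131
  f(a) × f(c) ≥ 0, new interval: [-0.854063, -0.806250]

After 6 iteration(s), the approximation is c_6 = -0.854063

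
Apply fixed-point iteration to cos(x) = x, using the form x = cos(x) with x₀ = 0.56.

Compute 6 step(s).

Equation: cos(x) = x
Fixed-point form: x = cos(x)
x₀ = 0.56

x_1 = g(0.560000) = 0.847255
x_2 = g(0.847255) = 0.662043
x_3 = g(0.662043) = 0.788738
x_4 = g(0.788738) = 0.704741
x_5 = g(0.704741) = 0.761779
x_6 = g(0.761779) = 0.723609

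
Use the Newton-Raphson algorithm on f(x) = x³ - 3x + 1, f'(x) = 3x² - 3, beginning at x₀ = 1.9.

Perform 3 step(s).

f(x) = x³ - 3x + 1
f'(x) = 3x² - 3
x₀ = 1.9

Newton-Raphson formula: x_{n+1} = x_n - f(x_n)/f'(x_n)

Iteration 1:
  f(1.900000) = 2.159000
  f'(1.900000) = 7.830000
  x_1 = 1.900000 - 2.159000/7.830000 = 1.624266
Iteration 2:
  f(1.624266) = 0.412404
  f'(1.624266) = 4.914717
  x_2 = 1.624266 - 0.412404/4.914717 = 1.540354
Iteration 3:
  f(1.540354) = 0.033720
  f'(1.540354) = 4.118068
  x_3 = 1.540354 - 0.033720/4.118068 = 1.532165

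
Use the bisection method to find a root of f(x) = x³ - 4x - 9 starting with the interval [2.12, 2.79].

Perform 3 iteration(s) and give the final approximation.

f(x) = x³ - 4x - 9
Initial interval: [2.12, 2.79]

Iteration 1:
  c_1 = (2.120000 + 2.790000)/2 = 2.455000
  f(c_1) = f(2.455000) = -4.023654
  f(a) × f(c) ≥ 0, new interval: [2.455000, 2.790000]
Iteration 2:
  c_2 = (2.455000 + 2.790000)/2 = 2.622500
  f(c_2) = f(2.622500) = -1.453740
  f(a) × f(c) ≥ 0, new interval: [2.622500, 2.790000]
Iteration 3:
  c_3 = (2.622500 + 2.790000)/2 = 2.706250
  f(c_3) = f(2.706250) = -0.004996
  f(a) × f(c) ≥ 0, new interval: [2.706250, 2.790000]

After 3 iteration(s), the approximation is c_3 = 2.706250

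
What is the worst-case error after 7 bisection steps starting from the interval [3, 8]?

Bisection error bound: |error| ≤ (b-a)/2^n
|error| ≤ (8 - 3)/2^7 = 5/2^7
|error| ≤ 0.0390625000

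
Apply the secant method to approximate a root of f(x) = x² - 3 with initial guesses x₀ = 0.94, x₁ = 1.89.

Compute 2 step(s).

f(x) = x² - 3
x₀ = 0.94, x₁ = 1.89

Secant formula: x_{n+1} = x_n - f(x_n)(x_n - x_{n-1})/(f(x_n) - f(x_{n-1}))

Iteration 1:
  f(0.940000) = -2.116400
  f(1.890000) = 0.572100
  x_2 = 1.890000 - 0.572100×(1.890000 - 0.940000)/(0.572100 - (-2.116400))
       = 1.687845
Iteration 2:
  f(1.890000) = 0.572100
  f(1.687845) = -0.151181
  x_3 = 1.687845 - (-0.151181)×(1.687845 - 1.890000)/(-0.151181 - 0.572100)
       = 1.730099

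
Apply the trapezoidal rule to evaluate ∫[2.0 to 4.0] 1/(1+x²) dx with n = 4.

f(x) = 1/(1+x²)
a = 2.0, b = 4.0, n = 4
h = (b - a)/n = 0.500000

Trapezoidal rule: (h/2)[f(x₀) + 2f(x₁) + 2f(x₂) + ... + f(xₙ)]

x_0 = 2.0000, f(x_0) = 0.200000, coefficient = 1
x_1 = 2.5000, f(x_1) = 0.137931, coefficient = 2
x_2 = 3.0000, f(x_2) = 0.100000, coefficient = 2
x_3 = 3.5000, f(x_3) = 0.075472, coefficient = 2
x_4 = 4.0000, f(x_4) = 0.058824, coefficient = 1

I ≈ (0.500000/2) × 0.885629 = 0.221407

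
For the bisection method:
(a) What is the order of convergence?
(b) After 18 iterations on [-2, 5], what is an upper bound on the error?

(a) Bisection has linear (order 1) convergence; the error is halved each step.

(b) Error bound = (b-a)/2^n = (5 - (-2))/2^{18}
    = 7/2^{18}

(a) 1 (linear); (b) error ≤ 2.67e-05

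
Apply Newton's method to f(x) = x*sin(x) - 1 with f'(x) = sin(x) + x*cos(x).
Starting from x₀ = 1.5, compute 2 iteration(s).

f(x) = x*sin(x) - 1
f'(x) = sin(x) + x*cos(x)
x₀ = 1.5

Newton-Raphson formula: x_{n+1} = x_n - f(x_n)/f'(x_n)

Iteration 1:
  f(1.500000) = 0.496242
  f'(1.500000) = 1.103601
  x_1 = 1.500000 - 0.496242/1.103601 = 1.050342
Iteration 2:
  f(1.050342) = -0.088730
  f'(1.050342) = 1.389902
  x_2 = 1.050342 - (-0.088730)/1.389902 = 1.114181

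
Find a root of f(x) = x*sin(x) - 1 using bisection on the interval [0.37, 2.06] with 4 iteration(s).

f(x) = x*sin(x) - 1
Initial interval: [0.37, 2.06]

Iteration 1:
  c_1 = (0.370000 + 2.060000)/2 = 1.215000
  f(c_1) = f(1.215000) = 0.138904
  f(a) × f(c) < 0, new interval: [0.370000, 1.215000]
Iteration 2:
  c_2 = (0.370000 + 1.215000)/2 = 0.792500
  f(c_2) = f(0.792500) = -0.435652
  f(a) × f(c) ≥ 0, new interval: [0.792500, 1.215000]
Iteration 3:
  c_3 = (0.792500 + 1.215000)/2 = 1.003750
  f(c_3) = f(1.003750) = -0.153346
  f(a) × f(c) ≥ 0, new interval: [1.003750, 1.215000]
Iteration 4:
  c_4 = (1.003750 + 1.215000)/2 = 1.109375
  f(c_4) = f(1.109375) = -0.006643
  f(a) × f(c) ≥ 0, new interval: [1.109375, 1.215000]

After 4 iteration(s), the approximation is c_4 = 1.109375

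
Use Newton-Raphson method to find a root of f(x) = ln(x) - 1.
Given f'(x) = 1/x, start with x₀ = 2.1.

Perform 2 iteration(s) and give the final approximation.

f(x) = ln(x) - 1
f'(x) = 1/x
x₀ = 2.1

Newton-Raphson formula: x_{n+1} = x_n - f(x_n)/f'(x_n)

Iteration 1:
  f(2.100000) = -0.258063
  f'(2.100000) = 0.476190
  x_1 = 2.100000 - (-0.258063)/0.476190 = 2.641932
Iteration 2:
  f(2.641932) = -0.028490
  f'(2.641932) = 0.378511
  x_2 = 2.641932 - (-0.028490)/0.378511 = 2.717199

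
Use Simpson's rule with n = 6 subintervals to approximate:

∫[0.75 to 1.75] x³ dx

f(x) = x³
a = 0.75, b = 1.75, n = 6
h = (b - a)/n = 0.166667

Simpson's rule: (h/3)[f(x₀) + 4f(x₁) + 2f(x₂) + ... + f(xₙ)]

x_0 = 0.7500, f(x_0) = 0.421875, coefficient = 1
x_1 = 0.9167, f(x_1) = 0.770255, coefficient = 4
x_2 = 1.0833, f(x_2) = 1.271412, coefficient = 2
x_3 = 1.2500, f(x_3) = 1.953125, coefficient = 4
x_4 = 1.4167, f(x_4) = 2.843171, coefficient = 2
x_5 = 1.5833, f(x_5) = 3.969329, coefficient = 4
x_6 = 1.7500, f(x_6) = 5.359375, coefficient = 1

I ≈ (0.166667/3) × 40.781250 = 2.265625
Exact value: 2.265625
Error: 0.000000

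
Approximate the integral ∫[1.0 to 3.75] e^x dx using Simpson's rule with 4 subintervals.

f(x) = e^x
a = 1.0, b = 3.75, n = 4
h = (b - a)/n = 0.687500

Simpson's rule: (h/3)[f(x₀) + 4f(x₁) + 2f(x₂) + ... + f(xₙ)]

x_0 = 1.0000, f(x_0) = 2.718282, coefficient = 1
x_1 = 1.6875, f(x_1) = 5.405949, coefficient = 4
x_2 = 2.3750, f(x_2) = 10.751013, coefficient = 2
x_3 = 3.0625, f(x_3) = 21.380943, coefficient = 4
x_4 = 3.7500, f(x_4) = 42.521082, coefficient = 1

I ≈ (0.687500/3) × 173.888957 = 39.849553
Exact value: 39.802800
Error: 0.046752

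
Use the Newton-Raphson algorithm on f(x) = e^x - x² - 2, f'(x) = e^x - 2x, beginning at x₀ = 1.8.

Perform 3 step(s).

f(x) = e^x - x² - 2
f'(x) = e^x - 2x
x₀ = 1.8

Newton-Raphson formula: x_{n+1} = x_n - f(x_n)/f'(x_n)

Iteration 1:
  f(1.800000) = 0.809647
  f'(1.800000) = 2.449647
  x_1 = 1.800000 - 0.809647/2.449647 = 1.469484
Iteration 2:
  f(1.469484) = 0.187608
  f'(1.469484) = 1.408024
  x_2 = 1.469484 - 0.187608/1.408024 = 1.336242
Iteration 3:
  f(1.336242) = 0.019175
  f'(1.336242) = 1.132234
  x_3 = 1.336242 - 0.019175/1.132234 = 1.319306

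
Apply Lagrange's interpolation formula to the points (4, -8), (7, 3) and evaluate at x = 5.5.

Lagrange interpolation formula:
P(x) = Σ yᵢ × Lᵢ(x)
where Lᵢ(x) = Π_{j≠i} (x - xⱼ)/(xᵢ - xⱼ)

L_0(5.5) = (5.5 - 7)/(4 - 7) = 0.500000
L_1(5.5) = (5.5 - 4)/(7 - 4) = 0.500000

P(5.5) = (-8)×L_0(5.5) + 3×L_1(5.5)
P(5.5) = -2.500000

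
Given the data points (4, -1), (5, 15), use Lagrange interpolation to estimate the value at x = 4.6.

Lagrange interpolation formula:
P(x) = Σ yᵢ × Lᵢ(x)
where Lᵢ(x) = Π_{j≠i} (x - xⱼ)/(xᵢ - xⱼ)

L_0(4.6) = (4.6 - 5)/(4 - 5) = 0.400000
L_1(4.6) = (4.6 - 4)/(5 - 4) = 0.600000

P(4.6) = (-1)×L_0(4.6) + 15×L_1(4.6)
P(4.6) = 8.600000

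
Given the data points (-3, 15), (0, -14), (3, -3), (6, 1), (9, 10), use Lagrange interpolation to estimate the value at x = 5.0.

Lagrange interpolation formula:
P(x) = Σ yᵢ × Lᵢ(x)
where Lᵢ(x) = Π_{j≠i} (x - xⱼ)/(xᵢ - xⱼ)

L_0(5.0) = (5.0 - 0)/(-3 - 0) × (5.0 - 3)/(-3 - 3) × (5.0 - 6)/(-3 - 6) × (5.0 - 9)/(-3 - 9) = 0.020576
L_1(5.0) = (5.0 - (-3))/(0 - (-3)) × (5.0 - 3)/(0 - 3) × (5.0 - 6)/(0 - 6) × (5.0 - 9)/(0 - 9) = -0.131687
L_2(5.0) = (5.0 - (-3))/(3 - (-3)) × (5.0 - 0)/(3 - 0) × (5.0 - 6)/(3 - 6) × (5.0 - 9)/(3 - 9) = 0.493827
L_3(5.0) = (5.0 - (-3))/(6 - (-3)) × (5.0 - 0)/(6 - 0) × (5.0 - 3)/(6 - 3) × (5.0 - 9)/(6 - 9) = 0.658436
L_4(5.0) = (5.0 - (-3))/(9 - (-3)) × (5.0 - 0)/(9 - 0) × (5.0 - 3)/(9 - 3) × (5.0 - 6)/(9 - 6) = -0.041152

P(5.0) = 15×L_0(5.0) + (-14)×L_1(5.0) + (-3)×L_2(5.0) + 1×L_3(5.0) + 10×L_4(5.0)
P(5.0) = 0.917695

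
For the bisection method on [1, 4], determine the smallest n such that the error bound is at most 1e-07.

We need (b-a)/2^n ≤ 1e-07
(4 - 1)/2^n ≤ 1e-07
3/2^n ≤ 1e-07
2^n ≥ 30000000
n ≥ log₂(30000000) = 24.84
n ≥ 25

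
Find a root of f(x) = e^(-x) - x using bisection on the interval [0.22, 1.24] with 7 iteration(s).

f(x) = e^(-x) - x
Initial interval: [0.22, 1.24]

Iteration 1:
  c_1 = (0.220000 + 1.240000)/2 = 0.730000
  f(c_1) = f(0.730000) = -0.248091
  f(a) × f(c) < 0, new interval: [0.220000, 0.730000]
Iteration 2:
  c_2 = (0.220000 + 0.730000)/2 = 0.475000
  f(c_2) = f(0.475000) = 0.146885
  f(a) × f(c) ≥ 0, new interval: [0.475000, 0.730000]
Iteration 3:
  c_3 = (0.475000 + 0.730000)/2 = 0.602500
  f(c_3) = f(0.602500) = -0.055059
  f(a) × f(c) < 0, new interval: [0.475000, 0.602500]
Iteration 4:
  c_4 = (0.475000 + 0.602500)/2 = 0.538750
  f(c_4) = f(0.538750) = 0.044727
  f(a) × f(c) ≥ 0, new interval: [0.538750, 0.602500]
Iteration 5:
  c_5 = (0.538750 + 0.602500)/2 = 0.570625
  f(c_5) = f(0.570625) = -0.005453
  f(a) × f(c) < 0, new interval: [0.538750, 0.570625]
Iteration 6:
  c_6 = (0.538750 + 0.570625)/2 = 0.554688
  f(c_6) = f(0.554688) = 0.019564
  f(a) × f(c) ≥ 0, new interval: [0.554688, 0.570625]
Iteration 7:
  c_7 = (0.554688 + 0.570625)/2 = 0.562656
  f(c_7) = f(0.562656) = 0.007038
  f(a) × f(c) ≥ 0, new interval: [0.562656, 0.570625]

After 7 iteration(s), the approximation is c_7 = 0.562656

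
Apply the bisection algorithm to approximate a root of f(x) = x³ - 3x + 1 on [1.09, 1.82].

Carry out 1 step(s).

f(x) = x³ - 3x + 1
Initial interval: [1.09, 1.82]

Iteration 1:
  c_1 = (1.090000 + 1.820000)/2 = 1.455000
  f(c_1) = f(1.455000) = -0.284729
  f(a) × f(c) ≥ 0, new interval: [1.455000, 1.820000]

After 1 iteration(s), the approximation is c_1 = 1.455000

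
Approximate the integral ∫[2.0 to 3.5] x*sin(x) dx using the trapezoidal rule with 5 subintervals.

f(x) = x*sin(x)
a = 2.0, b = 3.5, n = 5
h = (b - a)/n = 0.300000

Trapezoidal rule: (h/2)[f(x₀) + 2f(x₁) + 2f(x₂) + ... + f(xₙ)]

x_0 = 2.0000, f(x_0) = 1.818595, coefficient = 1
x_1 = 2.3000, f(x_1) = 1.715122, coefficient = 2
x_2 = 2.6000, f(x_2) = 1.340304, coefficient = 2
x_3 = 2.9000, f(x_3) = 0.693823, coefficient = 2
x_4 = 3.2000, f(x_4) = -0.186797, coefficient = 2
x_5 = 3.5000, f(x_5) = -1.227741, coefficient = 1

I ≈ (0.300000/2) × 7.715756 = 1.157363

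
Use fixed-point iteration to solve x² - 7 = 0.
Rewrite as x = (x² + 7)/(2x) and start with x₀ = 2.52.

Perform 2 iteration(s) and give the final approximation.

Equation: x² - 7 = 0
Fixed-point form: x = (x² + 7)/(2x)
x₀ = 2.52

x_1 = g(2.520000) = 2.648889
x_2 = g(2.648889) = 2.645753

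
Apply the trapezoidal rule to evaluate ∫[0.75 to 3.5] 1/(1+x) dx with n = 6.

f(x) = 1/(1+x)
a = 0.75, b = 3.5, n = 6
h = (b - a)/n = 0.458333

Trapezoidal rule: (h/2)[f(x₀) + 2f(x₁) + 2f(x₂) + ... + f(xₙ)]

x_0 = 0.7500, f(x_0) = 0.571429, coefficient = 1
x_1 = 1.2083, f(x_1) = 0.452830, coefficient = 2
x_2 = 1.6667, f(x_2) = 0.375000, coefficient = 2
x_3 = 2.1250, f(x_3) = 0.320000, coefficient = 2
x_4 = 2.5833, f(x_4) = 0.279070, coefficient = 2
x_5 = 3.0417, f(x_5) = 0.247423, coefficient = 2
x_6 = 3.5000, f(x_6) = 0.222222, coefficient = 1

I ≈ (0.458333/2) × 4.142296 = 0.949276
Exact value: 0.944462
Error: 0.004815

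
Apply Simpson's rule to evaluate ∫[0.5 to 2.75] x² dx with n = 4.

f(x) = x²
a = 0.5, b = 2.75, n = 4
h = (b - a)/n = 0.562500

Simpson's rule: (h/3)[f(x₀) + 4f(x₁) + 2f(x₂) + ... + f(xₙ)]

x_0 = 0.5000, f(x_0) = 0.250000, coefficient = 1
x_1 = 1.0625, f(x_1) = 1.128906, coefficient = 4
x_2 = 1.6250, f(x_2) = 2.640625, coefficient = 2
x_3 = 2.1875, f(x_3) = 4.785156, coefficient = 4
x_4 = 2.7500, f(x_4) = 7.562500, coefficient = 1

I ≈ (0.562500/3) × 36.750000 = 6.890625
Exact value: 6.890625
Error: 0.000000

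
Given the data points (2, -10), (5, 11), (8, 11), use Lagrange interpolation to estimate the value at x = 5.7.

Lagrange interpolation formula:
P(x) = Σ yᵢ × Lᵢ(x)
where Lᵢ(x) = Π_{j≠i} (x - xⱼ)/(xᵢ - xⱼ)

L_0(5.7) = (5.7 - 5)/(2 - 5) × (5.7 - 8)/(2 - 8) = -0.089444
L_1(5.7) = (5.7 - 2)/(5 - 2) × (5.7 - 8)/(5 - 8) = 0.945556
L_2(5.7) = (5.7 - 2)/(8 - 2) × (5.7 - 5)/(8 - 5) = 0.143889

P(5.7) = (-10)×L_0(5.7) + 11×L_1(5.7) + 11×L_2(5.7)
P(5.7) = 12.878333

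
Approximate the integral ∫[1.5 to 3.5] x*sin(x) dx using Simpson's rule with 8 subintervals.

f(x) = x*sin(x)
a = 1.5, b = 3.5, n = 8
h = (b - a)/n = 0.250000

Simpson's rule: (h/3)[f(x₀) + 4f(x₁) + 2f(x₂) + ... + f(xₙ)]

x_0 = 1.5000, f(x_0) = 1.496242, coefficient = 1
x_1 = 1.7500, f(x_1) = 1.721975, coefficient = 4
x_2 = 2.0000, f(x_2) = 1.818595, coefficient = 2
x_3 = 2.2500, f(x_3) = 1.750665, coefficient = 4
x_4 = 2.5000, f(x_4) = 1.496180, coefficient = 2
x_5 = 2.7500, f(x_5) = 1.049568, coefficient = 4
x_6 = 3.0000, f(x_6) = 0.423360, coefficient = 2
x_7 = 3.2500, f(x_7) = -0.351634, coefficient = 4
x_8 = 3.5000, f(x_8) = -1.227741, coefficient = 1

I ≈ (0.250000/3) × 24.427066 = 2.035589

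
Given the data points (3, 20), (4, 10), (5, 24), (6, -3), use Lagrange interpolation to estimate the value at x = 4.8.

Lagrange interpolation formula:
P(x) = Σ yᵢ × Lᵢ(x)
where Lᵢ(x) = Π_{j≠i} (x - xⱼ)/(xᵢ - xⱼ)

L_0(4.8) = (4.8 - 4)/(3 - 4) × (4.8 - 5)/(3 - 5) × (4.8 - 6)/(3 - 6) = -0.032000
L_1(4.8) = (4.8 - 3)/(4 - 3) × (4.8 - 5)/(4 - 5) × (4.8 - 6)/(4 - 6) = 0.216000
L_2(4.8) = (4.8 - 3)/(5 - 3) × (4.8 - 4)/(5 - 4) × (4.8 - 6)/(5 - 6) = 0.864000
L_3(4.8) = (4.8 - 3)/(6 - 3) × (4.8 - 4)/(6 - 4) × (4.8 - 5)/(6 - 5) = -0.048000

P(4.8) = 20×L_0(4.8) + 10×L_1(4.8) + 24×L_2(4.8) + (-3)×L_3(4.8)
P(4.8) = 22.400000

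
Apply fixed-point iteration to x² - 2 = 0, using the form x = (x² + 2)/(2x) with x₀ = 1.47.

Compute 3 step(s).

Equation: x² - 2 = 0
Fixed-point form: x = (x² + 2)/(2x)
x₀ = 1.47

x_1 = g(1.470000) = 1.415272
x_2 = g(1.415272) = 1.414214
x_3 = g(1.414214) = 1.414214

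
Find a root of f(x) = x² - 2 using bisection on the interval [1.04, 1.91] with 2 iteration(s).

f(x) = x² - 2
Initial interval: [1.04, 1.91]

Iteration 1:
  c_1 = (1.040000 + 1.910000)/2 = 1.475000
  f(c_1) = f(1.475000) = 0.175625
  f(a) × f(c) < 0, new interval: [1.040000, 1.475000]
Iteration 2:
  c_2 = (1.040000 + 1.475000)/2 = 1.257500
  f(c_2) = f(1.257500) = -0.418694
  f(a) × f(c) ≥ 0, new interval: [1.257500, 1.475000]

After 2 iteration(s), the approximation is c_2 = 1.257500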